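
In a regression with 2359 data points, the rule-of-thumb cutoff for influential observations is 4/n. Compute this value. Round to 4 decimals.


The threshold is 4/n.
4/2359 = 0.0017.

0.0017


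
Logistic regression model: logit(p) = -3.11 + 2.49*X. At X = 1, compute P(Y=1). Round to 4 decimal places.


Compute z = -3.11 + (2.49)(1) = -0.6200.
exp(-z) = 1.8589.
P = 1/(1 + 1.8589) = 0.3498.

0.3498


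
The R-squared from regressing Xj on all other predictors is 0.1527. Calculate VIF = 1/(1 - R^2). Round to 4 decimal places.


Using VIF = 1/(1 - R^2_j):
1 - 0.1527 = 0.8473.
VIF = 1.1802.

1.1802


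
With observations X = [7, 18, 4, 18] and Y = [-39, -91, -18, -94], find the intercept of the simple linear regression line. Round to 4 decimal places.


The slope is b1 = -5.1726.
Sample means are xbar = 11.7500 and ybar = -60.5000.
Intercept: b0 = -60.5000 - (-5.1726)(11.7500) = 0.2784.

0.2784


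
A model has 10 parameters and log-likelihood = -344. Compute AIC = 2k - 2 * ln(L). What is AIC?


Compute:
2k = 2*10 = 20.
-2*loglik = -2*(-344) = 688.
AIC = 20 + 688 = 708.

708


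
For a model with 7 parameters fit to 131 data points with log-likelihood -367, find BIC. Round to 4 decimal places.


Compute k*ln(n) = 7*ln(131) = 7*4.875197 = 34.126379.
Then -2*loglik = 734.
BIC = 34.126379 + 734 = 768.126379, which rounds to 768.1264.

768.1264


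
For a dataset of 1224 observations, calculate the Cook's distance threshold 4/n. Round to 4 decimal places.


Cook's distance cutoff = 4/n = 4/1224.
= 0.0033.

0.0033


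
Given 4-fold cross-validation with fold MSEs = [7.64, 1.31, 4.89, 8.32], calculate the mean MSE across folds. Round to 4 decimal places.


Sum of fold MSEs = 22.1600.
Average = 22.1600 / 4 = 5.5400.

5.5400


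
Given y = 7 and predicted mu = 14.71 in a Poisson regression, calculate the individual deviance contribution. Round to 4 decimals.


First: ln(7/14.71) = -0.742617.
Then: 7 * -0.742617 = -5.198319.
y - mu = 7 - 14.71 = -7.71.
D = 2(-5.198319 - -7.71) = 5.023362, which rounds to 5.0234.

5.0234


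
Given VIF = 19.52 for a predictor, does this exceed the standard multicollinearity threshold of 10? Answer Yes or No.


The threshold is 10.
VIF = 19.52 is >= 10.
Multicollinearity indication: Yes.

Yes


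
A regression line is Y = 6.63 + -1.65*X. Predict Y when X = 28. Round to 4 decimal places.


Predicted value:
Y = 6.63 + (-1.65)(28) = 6.63 + -46.2000 = -39.5700.

-39.5700


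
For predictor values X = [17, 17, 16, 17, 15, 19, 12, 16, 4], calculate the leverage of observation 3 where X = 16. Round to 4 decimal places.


n = 9, xbar = 14.7778.
SXX = sum((xi - xbar)^2) = 159.5556.
h = 1/9 + (16 - 14.7778)^2 / 159.5556 = 0.1205.

0.1205


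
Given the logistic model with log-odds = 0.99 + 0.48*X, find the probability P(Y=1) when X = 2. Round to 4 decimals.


Compute z = 0.99 + (0.48)(2) = 1.9500.
exp(-z) = 0.1423.
P = 1/(1 + 0.1423) = 0.8754.

0.8754


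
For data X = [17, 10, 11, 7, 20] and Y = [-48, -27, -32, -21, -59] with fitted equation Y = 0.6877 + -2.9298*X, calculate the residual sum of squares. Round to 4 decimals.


For each point, residual = actual - predicted.
Residuals: [1.1189, 1.6103, -0.4599, -1.1791, -1.0917].
Sum of squared residuals = 6.6386.

6.6386


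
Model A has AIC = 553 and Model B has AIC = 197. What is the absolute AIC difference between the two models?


|AIC_A - AIC_B| = |553 - 197| = 356.
Model B is preferred (lower AIC).

356


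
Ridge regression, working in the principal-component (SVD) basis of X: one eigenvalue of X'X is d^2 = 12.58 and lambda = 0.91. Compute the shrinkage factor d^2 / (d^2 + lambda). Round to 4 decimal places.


Compute the denominator: 12.58 + 0.91 = 13.4900.
Shrinkage factor = 12.58 / 13.4900 = 0.9325.

0.9325


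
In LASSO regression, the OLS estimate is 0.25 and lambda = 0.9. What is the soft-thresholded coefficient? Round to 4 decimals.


|beta_OLS| = 0.25.
lambda = 0.9.
Since |beta| <= lambda, the coefficient is set to 0.
Result = 0.0000.

0.0000


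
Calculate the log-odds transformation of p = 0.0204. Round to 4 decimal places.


Compute the odds: 0.0204/0.9796 = 0.0208.
Take the natural log: ln(0.0208) = -3.8716.

-3.8716


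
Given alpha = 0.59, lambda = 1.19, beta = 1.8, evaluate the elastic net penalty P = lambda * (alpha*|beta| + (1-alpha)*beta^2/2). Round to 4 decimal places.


alpha * |beta| = 0.59 * 1.8 = 1.0620.
(1-alpha) * beta^2/2 = 0.41 * 3.2400/2 = 0.6642.
Total = 1.19 * (1.0620 + 0.6642) = 2.0542.

2.0542


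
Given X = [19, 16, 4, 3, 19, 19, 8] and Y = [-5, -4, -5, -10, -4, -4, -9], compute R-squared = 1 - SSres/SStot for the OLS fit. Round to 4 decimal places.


The fitted line is Y = -9.0782 + 0.2562*X.
SSres = 17.7376, SStot = 38.8571.
R^2 = 1 - SSres/SStot = 0.5435.

0.5435


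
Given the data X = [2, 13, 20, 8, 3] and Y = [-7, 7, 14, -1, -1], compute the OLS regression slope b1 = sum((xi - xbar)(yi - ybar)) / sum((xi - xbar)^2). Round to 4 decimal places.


The sample means are xbar = 9.2000 and ybar = 2.4000.
Compute S_xx = 222.8000 and S_xy = 235.6000.
Slope b1 = S_xy / S_xx = 235.6000 / 222.8000 = 1.0575.

1.0575


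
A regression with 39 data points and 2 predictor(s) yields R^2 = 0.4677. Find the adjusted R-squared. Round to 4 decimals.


Plug in: Adj R^2 = 1 - (1 - 0.4677) * 38/36.
= 1 - 0.5323 * 38/36
= 1 - 20.2274 / 36
= 1 - 0.5619 = 0.4381.

0.4381


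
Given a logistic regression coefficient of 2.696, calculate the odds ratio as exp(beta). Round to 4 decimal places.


exp(2.696) = 14.8203.
So the odds ratio is 14.8203.

14.8203


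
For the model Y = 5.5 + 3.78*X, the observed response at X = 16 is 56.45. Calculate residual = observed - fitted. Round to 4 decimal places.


Predicted = 5.5 + 3.78 * 16 = 65.9800.
Residual = 56.45 - 65.9800 = -9.5300.

-9.5300


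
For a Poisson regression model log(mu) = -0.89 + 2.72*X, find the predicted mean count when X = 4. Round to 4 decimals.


Compute eta = -0.89 + 2.72 * 4 = 9.9900.
Apply inverse link: mu = e^9.9900 = 21807.2988.

21807.2988


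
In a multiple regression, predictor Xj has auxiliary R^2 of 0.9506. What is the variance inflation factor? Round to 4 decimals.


Denominator: 1 - 0.9506 = 0.0494.
VIF = 1 / 0.0494 = 20.2429.

20.2429


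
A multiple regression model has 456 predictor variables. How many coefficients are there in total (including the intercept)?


Including the intercept, the model has 456 predictor coefficients + 1 intercept.
Total = 457.

457


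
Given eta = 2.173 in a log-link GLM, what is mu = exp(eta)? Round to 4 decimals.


mu = exp(eta) = exp(2.173).
= 8.7846.

8.7846


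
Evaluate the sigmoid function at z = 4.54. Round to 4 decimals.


exp(-4.5400) = 0.0107.
1 + exp(-z) = 1.0107.
sigmoid = 1/1.0107 = 0.9894.

0.9894


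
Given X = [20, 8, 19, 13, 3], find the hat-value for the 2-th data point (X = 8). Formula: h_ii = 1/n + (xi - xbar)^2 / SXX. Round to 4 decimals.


n = 5, xbar = 12.6000.
SXX = sum((xi - xbar)^2) = 209.2000.
h = 1/5 + (8 - 12.6000)^2 / 209.2000 = 0.3011.

0.3011


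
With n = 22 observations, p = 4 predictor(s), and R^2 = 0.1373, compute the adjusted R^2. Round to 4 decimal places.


Adjusted R^2 = 1 - (1 - R^2) * (n-1)/(n-p-1).
(1 - R^2) = 0.8627.
(n-1)/(n-p-1) = 21/17.
(1 - R^2) * (n-1) = 0.8627 * 21 = 18.1167.
Divide by (n-p-1): 18.1167 / 17 = 1.0657.
Adj R^2 = 1 - 1.0657 = -0.0657.

-0.0657


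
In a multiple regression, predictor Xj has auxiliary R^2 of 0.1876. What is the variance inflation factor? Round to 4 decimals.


Using VIF = 1/(1 - R^2_j):
1 - 0.1876 = 0.8124.
VIF = 1.2309.

1.2309


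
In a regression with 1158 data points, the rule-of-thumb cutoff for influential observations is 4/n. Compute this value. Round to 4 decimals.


Cook's distance cutoff = 4/n = 4/1158.
= 0.0035.

0.0035


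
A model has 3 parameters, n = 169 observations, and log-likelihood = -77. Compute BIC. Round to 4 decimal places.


Compute k*ln(n) = 3*ln(169) = 3*5.129899 = 15.389697.
Then -2*loglik = 154.
BIC = 15.389697 + 154 = 169.389697, which rounds to 169.3897.

169.3897


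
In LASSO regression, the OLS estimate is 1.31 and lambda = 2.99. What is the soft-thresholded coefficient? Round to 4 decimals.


Check: |1.31| = 1.31 vs lambda = 2.99.
Since |beta| <= lambda, the coefficient is set to 0.
Soft-thresholded coefficient = 0.0000.

0.0000


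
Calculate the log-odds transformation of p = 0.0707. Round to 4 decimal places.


The odds are p/(1-p) = 0.0707 / 0.9293 = 0.0761.
logit(p) = ln(0.0761) = -2.5760.

-2.5760


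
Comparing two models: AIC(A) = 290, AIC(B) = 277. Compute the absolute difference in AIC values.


Compute |290 - 277| = 13.
Model B has the smaller AIC.

13


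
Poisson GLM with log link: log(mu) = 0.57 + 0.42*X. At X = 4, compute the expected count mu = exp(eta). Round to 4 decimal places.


Compute eta = 0.57 + 0.42 * 4 = 2.2500.
Apply inverse link: mu = e^2.2500 = 9.4877.

9.4877


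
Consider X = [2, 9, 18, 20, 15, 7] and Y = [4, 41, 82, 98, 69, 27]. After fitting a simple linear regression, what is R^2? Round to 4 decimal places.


The fitted line is Y = -6.8524 + 5.1002*X.
SSres = 24.8950, SStot = 6341.5000.
R^2 = 1 - SSres/SStot = 0.9961.

0.9961


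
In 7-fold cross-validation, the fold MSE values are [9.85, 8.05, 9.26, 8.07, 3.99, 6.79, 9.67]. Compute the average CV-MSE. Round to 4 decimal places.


Add all fold MSEs: 55.6800.
Divide by k = 7: 55.6800/7 = 7.9543.

7.9543


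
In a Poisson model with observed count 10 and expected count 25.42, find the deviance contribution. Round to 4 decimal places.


First: ln(10/25.42) = -0.932951.
Then: 10 * -0.932951 = -9.329510.
y - mu = 10 - 25.42 = -15.42.
D = 2(-9.329510 - -15.42) = 12.180980, which rounds to 12.1810.

12.1810


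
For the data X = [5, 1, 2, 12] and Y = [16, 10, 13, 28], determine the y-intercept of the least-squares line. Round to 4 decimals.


Compute b1 = 1.5811 from the OLS formula.
With xbar = 5.0000 and ybar = 16.7500, the intercept is:
b0 = 16.7500 - 1.5811 * 5.0000 = 8.8446.

8.8446


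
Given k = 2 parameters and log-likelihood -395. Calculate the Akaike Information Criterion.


Compute:
2k = 2*2 = 4.
-2*loglik = -2*(-395) = 790.
AIC = 4 + 790 = 794.

794


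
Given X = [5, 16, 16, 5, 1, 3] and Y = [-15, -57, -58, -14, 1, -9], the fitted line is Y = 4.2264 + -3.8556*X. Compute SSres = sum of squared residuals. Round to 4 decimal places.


For each point, residual = actual - predicted.
Residuals: [0.0516, 0.4632, -0.5368, 1.0516, 0.6292, -1.6596].
Sum of squared residuals = 4.7614.

4.7614


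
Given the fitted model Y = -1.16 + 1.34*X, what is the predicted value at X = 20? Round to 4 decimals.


Substitute X = 20 into the equation:
Y = -1.16 + 1.34 * 20 = -1.16 + 26.8000 = 25.6400.

25.6400


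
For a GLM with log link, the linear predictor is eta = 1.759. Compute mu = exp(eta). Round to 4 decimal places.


The inverse log link gives:
mu = exp(1.759) = 5.8066.

5.8066


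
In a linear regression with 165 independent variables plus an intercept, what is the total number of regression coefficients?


Including the intercept, the model has 165 predictor coefficients + 1 intercept.
Total = 166.

166


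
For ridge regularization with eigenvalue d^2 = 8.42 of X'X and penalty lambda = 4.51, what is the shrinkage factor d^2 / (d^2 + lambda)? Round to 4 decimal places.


Denominator = d^2 + lambda = 8.42 + 4.51 = 12.9300.
Shrinkage = 8.42 / 12.9300 = 0.6512.

0.6512


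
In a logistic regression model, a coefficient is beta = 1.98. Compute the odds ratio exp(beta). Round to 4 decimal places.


The odds ratio is computed as:
OR = e^(1.98) = 7.2427.

7.2427


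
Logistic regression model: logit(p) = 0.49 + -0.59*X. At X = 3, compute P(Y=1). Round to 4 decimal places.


Compute z = 0.49 + (-0.59)(3) = -1.2800.
exp(-z) = 3.5966.
P = 1/(1 + 3.5966) = 0.2176.

0.2176


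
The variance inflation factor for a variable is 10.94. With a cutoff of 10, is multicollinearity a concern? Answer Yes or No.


The threshold is 10.
VIF = 10.94 is >= 10.
Multicollinearity indication: Yes.

Yes


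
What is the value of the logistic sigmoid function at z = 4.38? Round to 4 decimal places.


exp(-4.3800) = 0.0125.
1 + exp(-z) = 1.0125.
sigmoid = 1/1.0125 = 0.9876.

0.9876


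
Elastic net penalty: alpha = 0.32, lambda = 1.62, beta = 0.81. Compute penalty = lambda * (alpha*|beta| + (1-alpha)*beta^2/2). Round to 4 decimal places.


Compute:
L1 = 0.32 * 0.81 = 0.2592.
L2 = 0.68 * 0.81^2 / 2 = 0.2231.
Penalty = 1.62 * (0.2592 + 0.2231) = 0.7813.

0.7813


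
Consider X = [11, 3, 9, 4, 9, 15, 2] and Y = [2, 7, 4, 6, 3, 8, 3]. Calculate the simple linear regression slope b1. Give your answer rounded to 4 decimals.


First compute the means: xbar = 7.5714, ybar = 4.7143.
Then S_xx = sum((xi - xbar)^2) = 135.7143.
S_xy = sum((xi - xbar)(yi - ybar)) = 6.1429.
b1 = S_xy / S_xx = 6.1429 / 135.7143 = 0.0453.

0.0453


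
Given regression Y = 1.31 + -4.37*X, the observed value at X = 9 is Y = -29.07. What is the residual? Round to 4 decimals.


Predicted = 1.31 + -4.37 * 9 = -38.0200.
Residual = -29.07 - -38.0200 = 8.9500.

8.9500


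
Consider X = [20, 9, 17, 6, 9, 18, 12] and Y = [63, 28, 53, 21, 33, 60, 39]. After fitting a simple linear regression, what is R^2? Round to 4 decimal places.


After computing the OLS fit (b0=2.8995, b1=3.0407):
SSres = 21.4294, SStot = 1611.7143.
R^2 = 1 - 21.4294/1611.7143 = 0.9867.

0.9867


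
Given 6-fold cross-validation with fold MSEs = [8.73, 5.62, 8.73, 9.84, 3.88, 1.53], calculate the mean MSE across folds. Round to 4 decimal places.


Total MSE across folds = 38.3300.
CV-MSE = 38.3300/6 = 6.3883.

6.3883


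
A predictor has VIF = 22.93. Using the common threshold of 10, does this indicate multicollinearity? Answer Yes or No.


Check: VIF = 22.93 vs threshold = 10.
Since 22.93 >= 10, the answer is Yes.

Yes


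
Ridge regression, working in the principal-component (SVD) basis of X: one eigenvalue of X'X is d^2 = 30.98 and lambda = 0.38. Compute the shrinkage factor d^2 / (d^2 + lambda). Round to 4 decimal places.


Denominator = d^2 + lambda = 30.98 + 0.38 = 31.3600.
Shrinkage = 30.98 / 31.3600 = 0.9879.

0.9879


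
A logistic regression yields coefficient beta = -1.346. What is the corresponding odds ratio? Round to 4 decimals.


The odds ratio is computed as:
OR = e^(-1.346) = 0.2603.

0.2603


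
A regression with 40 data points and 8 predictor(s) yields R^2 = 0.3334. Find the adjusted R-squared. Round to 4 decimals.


Adjusted R^2 = 1 - (1 - R^2) * (n-1)/(n-p-1).
(1 - R^2) = 0.6666.
(n-1)/(n-p-1) = 39/31.
(1 - R^2) * (n-1) = 0.6666 * 39 = 25.9974.
Divide by (n-p-1): 25.9974 / 31 = 0.8386.
Adj R^2 = 1 - 0.8386 = 0.1614.

0.1614


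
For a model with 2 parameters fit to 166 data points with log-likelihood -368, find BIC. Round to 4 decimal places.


ln(166) = 5.111988.
k * ln(n) = 2 * 5.111988 = 10.223976.
-2L = 736.
BIC = 10.223976 + 736 = 746.223976, which rounds to 746.2240.

746.2240


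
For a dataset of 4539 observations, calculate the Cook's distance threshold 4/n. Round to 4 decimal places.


The threshold is 4/n.
4/4539 = 0.0009.

0.0009


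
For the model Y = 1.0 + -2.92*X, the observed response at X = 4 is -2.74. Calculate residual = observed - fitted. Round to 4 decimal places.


Predicted = 1.0 + -2.92 * 4 = -10.6800.
Residual = -2.74 - -10.6800 = 7.9400.

7.9400


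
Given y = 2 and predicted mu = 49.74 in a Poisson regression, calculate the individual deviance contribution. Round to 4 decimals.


First: ln(2/49.74) = -3.213662.
Then: 2 * -3.213662 = -6.427324.
y - mu = 2 - 49.74 = -47.74.
D = 2(-6.427324 - -47.74) = 82.625352, which rounds to 82.6254.

82.6254


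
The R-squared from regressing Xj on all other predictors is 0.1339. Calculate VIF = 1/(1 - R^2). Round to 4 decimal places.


Denominator: 1 - 0.1339 = 0.8661.
VIF = 1 / 0.8661 = 1.1546.

1.1546


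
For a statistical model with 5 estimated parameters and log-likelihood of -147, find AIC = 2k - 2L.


AIC = 2*5 - 2*(-147).
= 10 + 294 = 304.

304


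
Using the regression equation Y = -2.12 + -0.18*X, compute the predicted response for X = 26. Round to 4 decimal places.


Predicted value:
Y = -2.12 + (-0.18)(26) = -2.12 + -4.6800 = -6.8000.

-6.8000


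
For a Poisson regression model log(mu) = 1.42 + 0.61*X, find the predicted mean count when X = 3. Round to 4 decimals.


Compute eta = 1.42 + 0.61 * 3 = 3.2500.
Apply inverse link: mu = e^3.2500 = 25.7903.

25.7903


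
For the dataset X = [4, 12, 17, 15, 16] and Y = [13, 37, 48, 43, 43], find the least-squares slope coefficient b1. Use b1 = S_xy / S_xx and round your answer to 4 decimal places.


First compute the means: xbar = 12.8000, ybar = 36.8000.
Then S_xx = sum((xi - xbar)^2) = 110.8000.
S_xy = sum((xi - xbar)(yi - ybar)) = 289.8000.
b1 = S_xy / S_xx = 289.8000 / 110.8000 = 2.6155.

2.6155


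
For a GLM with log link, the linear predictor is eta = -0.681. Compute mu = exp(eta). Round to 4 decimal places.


mu = exp(eta) = exp(-0.681).
= 0.5061.

0.5061


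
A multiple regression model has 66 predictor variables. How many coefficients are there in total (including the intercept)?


Total coefficients = number of predictors + 1 (for the intercept).
= 66 + 1 = 67.

67


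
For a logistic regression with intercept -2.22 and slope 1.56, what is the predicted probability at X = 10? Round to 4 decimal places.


Compute z = -2.22 + (1.56)(10) = 13.3800.
exp(-z) = 0.0000.
P = 1/(1 + 0.0000) = 1.0000.

1.0000


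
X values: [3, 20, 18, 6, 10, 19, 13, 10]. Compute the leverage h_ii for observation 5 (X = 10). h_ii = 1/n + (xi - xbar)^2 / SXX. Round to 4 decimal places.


n = 8, xbar = 12.3750.
SXX = sum((xi - xbar)^2) = 273.8750.
h = 1/8 + (10 - 12.3750)^2 / 273.8750 = 0.1456.

0.1456


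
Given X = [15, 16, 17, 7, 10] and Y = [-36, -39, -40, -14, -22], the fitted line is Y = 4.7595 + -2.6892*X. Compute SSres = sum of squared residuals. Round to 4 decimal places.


Predicted values from Y = 4.7595 + -2.6892*X.
Residuals: [-0.4215, -0.7323, 0.9569, 0.0649, 0.1325].
SSres = 1.6514.

1.6514


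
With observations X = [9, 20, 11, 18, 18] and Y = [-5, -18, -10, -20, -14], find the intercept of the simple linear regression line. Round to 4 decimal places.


The slope is b1 = -1.1456.
Sample means are xbar = 15.2000 and ybar = -13.4000.
Intercept: b0 = -13.4000 - (-1.1456)(15.2000) = 4.0127.

4.0127


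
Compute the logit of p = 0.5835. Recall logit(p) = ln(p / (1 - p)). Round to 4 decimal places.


The odds are p/(1-p) = 0.5835 / 0.4165 = 1.4010.
logit(p) = ln(1.4010) = 0.3372.

0.3372


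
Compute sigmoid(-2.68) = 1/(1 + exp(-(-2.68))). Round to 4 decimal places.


First, exp(2.6800) = 14.5851.
Then sigma(z) = 1/(1 + 14.5851) = 0.0642.

0.0642


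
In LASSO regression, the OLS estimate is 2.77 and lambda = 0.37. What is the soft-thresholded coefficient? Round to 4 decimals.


|beta_OLS| = 2.77.
lambda = 0.37.
Since |beta| > lambda, coefficient = sign(beta)*(|beta| - lambda) = 2.4000.
Result = 2.4000.

2.4000


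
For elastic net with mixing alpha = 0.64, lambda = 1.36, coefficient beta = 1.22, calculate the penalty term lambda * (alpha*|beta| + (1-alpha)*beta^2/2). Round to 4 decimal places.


L1 component = 0.64 * |1.22| = 0.7808.
L2 component = 0.36 * 1.22^2 / 2 = 0.2679.
Penalty = 1.36 * (0.7808 + 0.2679) = 1.36 * 1.0487 = 1.4262.

1.4262


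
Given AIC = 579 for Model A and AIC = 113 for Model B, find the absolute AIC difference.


|AIC_A - AIC_B| = |579 - 113| = 466.
Model B is preferred (lower AIC).

466


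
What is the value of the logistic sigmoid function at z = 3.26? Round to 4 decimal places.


exp(-3.2600) = 0.0384.
1 + exp(-z) = 1.0384.
sigmoid = 1/1.0384 = 0.9630.

0.9630


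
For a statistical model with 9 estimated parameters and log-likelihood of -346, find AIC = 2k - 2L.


Compute:
2k = 2*9 = 18.
-2*loglik = -2*(-346) = 692.
AIC = 18 + 692 = 710.

710


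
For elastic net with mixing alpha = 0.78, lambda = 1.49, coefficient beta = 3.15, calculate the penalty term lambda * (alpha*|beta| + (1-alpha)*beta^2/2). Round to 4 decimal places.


alpha * |beta| = 0.78 * 3.15 = 2.4570.
(1-alpha) * beta^2/2 = 0.22 * 9.9225/2 = 1.0915.
Total = 1.49 * (2.4570 + 1.0915) = 5.2872.

5.2872


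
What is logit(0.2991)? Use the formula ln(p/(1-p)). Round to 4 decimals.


1 - p = 0.7009.
p/(1-p) = 0.4267.
logit = ln(0.4267) = -0.8516.

-0.8516


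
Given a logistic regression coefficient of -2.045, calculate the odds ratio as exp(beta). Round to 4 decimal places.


Odds ratio = exp(beta) = exp(-2.045).
= 0.1294.

0.1294


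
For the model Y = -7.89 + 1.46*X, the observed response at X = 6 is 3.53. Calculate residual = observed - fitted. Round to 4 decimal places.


Fitted value at X = 6 is yhat = -7.89 + 1.46*6 = 0.8700.
Residual = 3.53 - 0.8700 = 2.6600.

2.6600


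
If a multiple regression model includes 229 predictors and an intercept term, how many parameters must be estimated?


Including the intercept, the model has 229 predictor coefficients + 1 intercept.
Total = 230.

230


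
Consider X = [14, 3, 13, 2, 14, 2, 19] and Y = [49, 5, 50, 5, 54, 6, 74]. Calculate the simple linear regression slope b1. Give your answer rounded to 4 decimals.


Calculate xbar = 9.5714, ybar = 34.7143.
S_xx = 297.7143, S_xy = 1209.1429.
Using b1 = S_xy / S_xx = 1209.1429 / 297.7143, we get b1 = 4.0614.

4.0614


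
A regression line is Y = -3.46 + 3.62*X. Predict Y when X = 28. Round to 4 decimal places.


Plug X = 28 into Y = -3.46 + 3.62*X:
Y = -3.46 + 101.3600 = 97.9000.

97.9000


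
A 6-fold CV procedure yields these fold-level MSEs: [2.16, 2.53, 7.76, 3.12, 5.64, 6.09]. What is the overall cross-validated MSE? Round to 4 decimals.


Add all fold MSEs: 27.3000.
Divide by k = 6: 27.3000/6 = 4.5500.

4.5500


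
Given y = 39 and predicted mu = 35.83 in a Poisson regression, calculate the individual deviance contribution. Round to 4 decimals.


Compute y*ln(y/mu) = 39*ln(39/35.83) = 39*0.084776 = 3.306264.
y - mu = 3.17.
D = 2*(3.306264 - (3.17)) = 0.272528, which rounds to 0.2725.

0.2725


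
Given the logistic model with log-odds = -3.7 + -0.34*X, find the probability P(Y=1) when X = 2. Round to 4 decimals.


Compute z = -3.7 + (-0.34)(2) = -4.3800.
exp(-z) = 79.8380.
P = 1/(1 + 79.8380) = 0.0124.

0.0124


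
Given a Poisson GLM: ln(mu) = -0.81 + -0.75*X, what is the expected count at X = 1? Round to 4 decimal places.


Linear predictor: eta = -0.81 + (-0.75)(1) = -1.5600.
Expected count: mu = exp(-1.5600) = 0.2101.

0.2101


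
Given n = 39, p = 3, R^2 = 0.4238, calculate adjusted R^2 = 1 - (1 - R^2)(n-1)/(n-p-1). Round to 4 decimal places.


Using the formula:
(1 - 0.4238) = 0.5762.
Multiply by 38/35: 0.5762 * 38 = 21.8956, then 21.8956 / 35 = 0.6256.
Adj R^2 = 1 - 0.6256 = 0.3744.

0.3744


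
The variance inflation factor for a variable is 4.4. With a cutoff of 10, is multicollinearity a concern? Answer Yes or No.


Check: VIF = 4.4 vs threshold = 10.
Since 4.4 < 10, the answer is No.

No


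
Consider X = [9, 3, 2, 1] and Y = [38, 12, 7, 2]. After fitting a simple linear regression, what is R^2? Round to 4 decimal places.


After computing the OLS fit (b0=-1.9677, b1=4.4581):
SSres = 0.6194, SStot = 770.7500.
R^2 = 1 - 0.6194/770.7500 = 0.9992.

0.9992


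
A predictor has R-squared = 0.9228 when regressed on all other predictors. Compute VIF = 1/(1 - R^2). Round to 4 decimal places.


VIF = 1 / (1 - 0.9228).
= 1 / 0.0772 = 12.9534.

12.9534


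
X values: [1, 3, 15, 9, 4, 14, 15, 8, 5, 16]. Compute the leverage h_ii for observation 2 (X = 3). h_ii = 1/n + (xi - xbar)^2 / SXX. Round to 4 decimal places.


n = 10, xbar = 9.0000.
SXX = sum((xi - xbar)^2) = 288.0000.
h = 1/10 + (3 - 9.0000)^2 / 288.0000 = 0.2250.

0.2250


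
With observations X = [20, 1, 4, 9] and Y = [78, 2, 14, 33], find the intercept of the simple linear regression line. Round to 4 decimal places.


First find the slope: b1 = 3.9976.
Means: xbar = 8.5000, ybar = 31.7500.
b0 = ybar - b1 * xbar = 31.7500 - 3.9976 * 8.5000 = -2.2297.

-2.2297


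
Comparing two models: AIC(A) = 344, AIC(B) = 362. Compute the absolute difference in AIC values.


Compute |344 - 362| = 18.
Model A has the smaller AIC.

18


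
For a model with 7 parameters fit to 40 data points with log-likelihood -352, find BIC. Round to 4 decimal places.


ln(40) = 3.688879.
k * ln(n) = 7 * 3.688879 = 25.822153.
-2L = 704.
BIC = 25.822153 + 704 = 729.822153, which rounds to 729.8222.

729.8222


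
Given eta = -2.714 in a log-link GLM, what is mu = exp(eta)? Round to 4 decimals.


The inverse log link gives:
mu = exp(-2.714) = 0.0663.

0.0663


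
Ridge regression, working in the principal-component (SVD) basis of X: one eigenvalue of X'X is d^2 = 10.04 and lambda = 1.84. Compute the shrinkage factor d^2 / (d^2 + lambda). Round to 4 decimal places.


d^2 + lambda = 10.04 + 1.84 = 11.8800.
Shrinkage factor = 10.04/11.8800 = 0.8451.

0.8451


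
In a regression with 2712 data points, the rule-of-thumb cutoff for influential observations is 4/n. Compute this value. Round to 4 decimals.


The threshold is 4/n.
4/2712 = 0.0015.

0.0015


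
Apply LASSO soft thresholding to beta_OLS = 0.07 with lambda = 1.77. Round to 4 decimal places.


|beta_OLS| = 0.07.
lambda = 1.77.
Since |beta| <= lambda, the coefficient is set to 0.
Result = 0.0000.

0.0000


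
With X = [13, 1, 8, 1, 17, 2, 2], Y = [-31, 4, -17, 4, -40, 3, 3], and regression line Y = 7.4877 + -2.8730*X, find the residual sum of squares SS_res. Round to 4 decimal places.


Compute predicted values, then residuals = yi - yhat_i.
Residuals: [-1.1387, -0.6147, -1.5037, -0.6147, 1.3533, 1.2583, 1.2583].
SSres = sum(residual^2) = 9.3115.

9.3115


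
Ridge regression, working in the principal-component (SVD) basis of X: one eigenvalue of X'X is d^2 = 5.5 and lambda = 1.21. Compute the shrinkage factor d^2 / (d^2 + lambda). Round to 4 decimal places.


Compute the denominator: 5.5 + 1.21 = 6.7100.
Shrinkage factor = 5.5 / 6.7100 = 0.8197.

0.8197


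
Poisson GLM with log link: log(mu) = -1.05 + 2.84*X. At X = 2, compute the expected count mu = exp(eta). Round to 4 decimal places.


Compute eta = -1.05 + 2.84 * 2 = 4.6300.
Apply inverse link: mu = e^4.6300 = 102.5141.

102.5141


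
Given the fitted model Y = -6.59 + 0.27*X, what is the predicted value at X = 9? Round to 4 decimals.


Plug X = 9 into Y = -6.59 + 0.27*X:
Y = -6.59 + 2.4300 = -4.1600.

-4.1600


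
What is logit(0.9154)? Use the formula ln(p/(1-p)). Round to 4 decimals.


1 - p = 0.0846.
p/(1-p) = 10.8203.
logit = ln(10.8203) = 2.3814.

2.3814


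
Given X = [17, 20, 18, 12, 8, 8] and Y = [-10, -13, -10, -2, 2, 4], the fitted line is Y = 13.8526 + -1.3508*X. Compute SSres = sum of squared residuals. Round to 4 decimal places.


Compute predicted values, then residuals = yi - yhat_i.
Residuals: [-0.8890, 0.1634, 0.4618, 0.3570, -1.0462, 0.9538].
SSres = sum(residual^2) = 3.1620.

3.1620


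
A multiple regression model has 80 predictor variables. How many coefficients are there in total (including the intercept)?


Total coefficients = number of predictors + 1 (for the intercept).
= 80 + 1 = 81.

81


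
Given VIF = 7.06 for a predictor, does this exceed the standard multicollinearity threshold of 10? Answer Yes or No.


The threshold is 10.
VIF = 7.06 is < 10.
Multicollinearity indication: No.

No


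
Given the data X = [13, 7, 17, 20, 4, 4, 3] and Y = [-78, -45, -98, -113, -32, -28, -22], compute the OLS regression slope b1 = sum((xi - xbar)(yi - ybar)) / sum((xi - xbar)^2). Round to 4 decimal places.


The sample means are xbar = 9.7143 and ybar = -59.4286.
Compute S_xx = 287.4286 and S_xy = -1519.8571.
Slope b1 = S_xy / S_xx = -1519.8571 / 287.4286 = -5.2878.

-5.2878


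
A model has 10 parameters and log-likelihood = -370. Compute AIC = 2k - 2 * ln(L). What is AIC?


Compute:
2k = 2*10 = 20.
-2*loglik = -2*(-370) = 740.
AIC = 20 + 740 = 760.

760


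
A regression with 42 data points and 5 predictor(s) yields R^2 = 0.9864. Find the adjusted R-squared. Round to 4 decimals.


Adjusted R^2 = 1 - (1 - R^2) * (n-1)/(n-p-1).
(1 - R^2) = 0.0136.
(n-1)/(n-p-1) = 41/36.
(1 - R^2) * (n-1) = 0.0136 * 41 = 0.5576.
Divide by (n-p-1): 0.5576 / 36 = 0.0155.
Adj R^2 = 1 - 0.0155 = 0.9845.

0.9845


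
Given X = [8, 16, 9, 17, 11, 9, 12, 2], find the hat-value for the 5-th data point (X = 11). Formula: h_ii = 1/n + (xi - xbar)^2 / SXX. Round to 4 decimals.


Compute xbar = 10.5000 with n = 8 observations.
SXX = 158.0000.
Leverage = 1/8 + (11 - 10.5000)^2/158.0000 = 0.1266.

0.1266


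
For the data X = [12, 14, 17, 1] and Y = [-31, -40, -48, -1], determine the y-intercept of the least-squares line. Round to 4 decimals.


The slope is b1 = -2.9384.
Sample means are xbar = 11.0000 and ybar = -30.0000.
Intercept: b0 = -30.0000 - (-2.9384)(11.0000) = 2.3219.

2.3219


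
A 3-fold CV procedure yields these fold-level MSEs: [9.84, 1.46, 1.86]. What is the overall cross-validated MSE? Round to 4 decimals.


Add all fold MSEs: 13.1600.
Divide by k = 3: 13.1600/3 = 4.3867.

4.3867


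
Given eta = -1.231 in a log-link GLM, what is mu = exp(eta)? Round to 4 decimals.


The inverse log link gives:
mu = exp(-1.231) = 0.2920.

0.2920


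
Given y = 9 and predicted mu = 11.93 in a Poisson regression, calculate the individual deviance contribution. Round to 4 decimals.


Compute y*ln(y/mu) = 9*ln(9/11.93) = 9*-0.281832 = -2.536488.
y - mu = -2.93.
D = 2*(-2.536488 - (-2.93)) = 0.787024, which rounds to 0.7870.

0.7870


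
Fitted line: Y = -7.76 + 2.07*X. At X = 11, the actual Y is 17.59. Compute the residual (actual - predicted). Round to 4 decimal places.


Predicted = -7.76 + 2.07 * 11 = 15.0100.
Residual = 17.59 - 15.0100 = 2.5800.

2.5800


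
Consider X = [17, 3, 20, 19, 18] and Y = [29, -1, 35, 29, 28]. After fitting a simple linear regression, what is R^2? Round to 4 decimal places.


Fit the OLS line: b0 = -7.0030, b1 = 2.0132.
SSres = 12.7657.
SStot = 812.0000.
R^2 = 1 - 12.7657/812.0000 = 0.9843.

0.9843


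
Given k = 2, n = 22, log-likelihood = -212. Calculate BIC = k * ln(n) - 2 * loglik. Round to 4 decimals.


Compute k*ln(n) = 2*ln(22) = 2*3.091042 = 6.182084.
Then -2*loglik = 424.
BIC = 6.182084 + 424 = 430.182084, which rounds to 430.1821.

430.1821


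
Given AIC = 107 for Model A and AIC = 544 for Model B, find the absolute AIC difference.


Absolute difference = |107 - 544| = 437.
The model with lower AIC (A) is preferred.

437


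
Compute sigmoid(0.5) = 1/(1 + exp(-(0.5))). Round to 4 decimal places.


exp(-0.5000) = 0.6065.
1 + exp(-z) = 1.6065.
sigmoid = 1/1.6065 = 0.6225.

0.6225


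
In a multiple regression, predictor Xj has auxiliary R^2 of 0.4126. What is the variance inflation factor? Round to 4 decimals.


VIF = 1 / (1 - 0.4126).
= 1 / 0.5874 = 1.7024.

1.7024


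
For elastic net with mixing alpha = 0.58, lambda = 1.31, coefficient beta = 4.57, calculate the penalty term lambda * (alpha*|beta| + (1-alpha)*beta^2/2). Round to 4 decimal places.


alpha * |beta| = 0.58 * 4.57 = 2.6506.
(1-alpha) * beta^2/2 = 0.42 * 20.8849/2 = 4.3858.
Total = 1.31 * (2.6506 + 4.3858) = 9.2177.

9.2177


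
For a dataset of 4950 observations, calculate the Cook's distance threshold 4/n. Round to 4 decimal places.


The threshold is 4/n.
4/4950 = 0.0008.

0.0008


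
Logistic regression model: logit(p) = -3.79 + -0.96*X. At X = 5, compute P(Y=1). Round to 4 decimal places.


z = -3.79 + -0.96 * 5 = -8.5900.
Sigmoid: P = 1 / (1 + exp(8.5900)) = 0.0002.

0.0002


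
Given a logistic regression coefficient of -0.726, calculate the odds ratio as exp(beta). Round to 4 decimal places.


The odds ratio is computed as:
OR = e^(-0.726) = 0.4838.

0.4838


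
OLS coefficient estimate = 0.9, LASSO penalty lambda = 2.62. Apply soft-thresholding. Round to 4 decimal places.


|beta_OLS| = 0.9.
lambda = 2.62.
Since |beta| <= lambda, the coefficient is set to 0.
Result = 0.0000.

0.0000


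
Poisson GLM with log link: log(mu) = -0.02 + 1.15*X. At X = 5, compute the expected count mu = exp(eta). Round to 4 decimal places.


Compute eta = -0.02 + 1.15 * 5 = 5.7300.
Apply inverse link: mu = e^5.7300 = 307.9693.

307.9693


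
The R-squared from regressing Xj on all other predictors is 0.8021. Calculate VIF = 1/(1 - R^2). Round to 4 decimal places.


Denominator: 1 - 0.8021 = 0.1979.
VIF = 1 / 0.1979 = 5.0531.

5.0531


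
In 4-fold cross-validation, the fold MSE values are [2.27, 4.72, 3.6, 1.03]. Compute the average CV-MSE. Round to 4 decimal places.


Sum of fold MSEs = 11.6200.
Average = 11.6200 / 4 = 2.9050.

2.9050


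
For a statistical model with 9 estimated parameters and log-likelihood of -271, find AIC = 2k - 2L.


Compute:
2k = 2*9 = 18.
-2*loglik = -2*(-271) = 542.
AIC = 18 + 542 = 560.

560


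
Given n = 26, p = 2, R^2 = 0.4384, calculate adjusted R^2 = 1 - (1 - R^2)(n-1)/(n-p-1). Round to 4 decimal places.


Plug in: Adj R^2 = 1 - (1 - 0.4384) * 25/23.
= 1 - 0.5616 * 25/23
= 1 - 14.0400 / 23
= 1 - 0.6104 = 0.3896.

0.3896


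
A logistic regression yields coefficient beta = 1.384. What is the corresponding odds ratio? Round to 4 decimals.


exp(1.384) = 3.9908.
So the odds ratio is 3.9908.

3.9908


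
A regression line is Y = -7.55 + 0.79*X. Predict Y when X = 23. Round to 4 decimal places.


Substitute X = 23 into the equation:
Y = -7.55 + 0.79 * 23 = -7.55 + 18.1700 = 10.6200.

10.6200


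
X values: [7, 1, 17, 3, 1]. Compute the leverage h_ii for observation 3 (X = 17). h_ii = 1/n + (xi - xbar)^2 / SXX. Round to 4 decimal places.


n = 5, xbar = 5.8000.
SXX = sum((xi - xbar)^2) = 180.8000.
h = 1/5 + (17 - 5.8000)^2 / 180.8000 = 0.8938.

0.8938


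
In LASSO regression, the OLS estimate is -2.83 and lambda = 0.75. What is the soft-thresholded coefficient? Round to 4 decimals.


|beta_OLS| = 2.83.
lambda = 0.75.
Since |beta| > lambda, coefficient = sign(beta)*(|beta| - lambda) = -2.0800.
Result = -2.0800.

-2.0800


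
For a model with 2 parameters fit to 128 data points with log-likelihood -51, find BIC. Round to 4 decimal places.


Compute k*ln(n) = 2*ln(128) = 2*4.852030 = 9.704060.
Then -2*loglik = 102.
BIC = 9.704060 + 102 = 111.704060, which rounds to 111.7041.

111.7041


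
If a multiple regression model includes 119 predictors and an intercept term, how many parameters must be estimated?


Including the intercept, the model has 119 predictor coefficients + 1 intercept.
Total = 120.

120


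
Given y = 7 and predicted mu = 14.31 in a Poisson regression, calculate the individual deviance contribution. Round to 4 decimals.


Compute y*ln(y/mu) = 7*ln(7/14.31) = 7*-0.715048 = -5.005336.
y - mu = -7.31.
D = 2*(-5.005336 - (-7.31)) = 4.609328, which rounds to 4.6093.

4.6093


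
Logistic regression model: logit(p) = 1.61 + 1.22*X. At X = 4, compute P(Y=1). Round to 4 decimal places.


Compute z = 1.61 + (1.22)(4) = 6.4900.
exp(-z) = 0.0015.
P = 1/(1 + 0.0015) = 0.9985.

0.9985


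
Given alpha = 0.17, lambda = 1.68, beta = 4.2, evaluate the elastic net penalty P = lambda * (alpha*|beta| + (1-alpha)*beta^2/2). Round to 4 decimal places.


alpha * |beta| = 0.17 * 4.2 = 0.7140.
(1-alpha) * beta^2/2 = 0.83 * 17.6400/2 = 7.3206.
Total = 1.68 * (0.7140 + 7.3206) = 13.4981.

13.4981


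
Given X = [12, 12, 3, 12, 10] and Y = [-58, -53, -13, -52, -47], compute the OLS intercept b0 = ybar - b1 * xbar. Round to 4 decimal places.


The slope is b1 = -4.5987.
Sample means are xbar = 9.8000 and ybar = -44.6000.
Intercept: b0 = -44.6000 - (-4.5987)(9.8000) = 0.4671.

0.4671


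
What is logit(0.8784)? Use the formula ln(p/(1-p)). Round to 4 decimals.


1 - p = 0.1216.
p/(1-p) = 7.2237.
logit = ln(7.2237) = 1.9774.

1.9774


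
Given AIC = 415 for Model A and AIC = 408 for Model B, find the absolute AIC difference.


|AIC_A - AIC_B| = |415 - 408| = 7.
Model B is preferred (lower AIC).

7


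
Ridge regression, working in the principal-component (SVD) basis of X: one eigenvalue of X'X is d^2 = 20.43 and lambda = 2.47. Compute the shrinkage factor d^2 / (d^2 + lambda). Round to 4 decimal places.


Denominator = d^2 + lambda = 20.43 + 2.47 = 22.9000.
Shrinkage = 20.43 / 22.9000 = 0.8921.

0.8921


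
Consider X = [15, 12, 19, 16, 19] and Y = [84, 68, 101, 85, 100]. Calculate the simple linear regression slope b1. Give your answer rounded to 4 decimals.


The sample means are xbar = 16.2000 and ybar = 87.6000.
Compute S_xx = 34.8000 and S_xy = 159.4000.
Slope b1 = S_xy / S_xx = 159.4000 / 34.8000 = 4.5805.

4.5805


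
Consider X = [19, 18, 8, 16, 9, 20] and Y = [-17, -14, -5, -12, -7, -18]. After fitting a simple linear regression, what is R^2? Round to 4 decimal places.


After computing the OLS fit (b0=2.7230, b1=-0.9926):
SSres = 4.8260, SStot = 138.8333.
R^2 = 1 - 4.8260/138.8333 = 0.9652.

0.9652


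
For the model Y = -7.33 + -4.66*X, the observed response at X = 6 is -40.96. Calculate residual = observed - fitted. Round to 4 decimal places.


Fitted value at X = 6 is yhat = -7.33 + -4.66*6 = -35.2900.
Residual = -40.96 - -35.2900 = -5.6700.

-5.6700


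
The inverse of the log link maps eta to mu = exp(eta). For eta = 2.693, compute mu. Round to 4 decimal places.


The inverse log link gives:
mu = exp(2.693) = 14.7759.

14.7759


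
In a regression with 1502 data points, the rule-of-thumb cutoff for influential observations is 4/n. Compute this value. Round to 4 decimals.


Cook's distance cutoff = 4/n = 4/1502.
= 0.0027.

0.0027


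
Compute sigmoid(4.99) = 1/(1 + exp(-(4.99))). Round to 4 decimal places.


First, exp(-4.9900) = 0.0068.
Then sigma(z) = 1/(1 + 0.0068) = 0.9932.

0.9932


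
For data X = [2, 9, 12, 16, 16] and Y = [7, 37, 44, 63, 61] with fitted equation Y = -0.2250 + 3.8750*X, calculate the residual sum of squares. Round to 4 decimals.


Predicted values from Y = -0.2250 + 3.8750*X.
Residuals: [-0.5250, 2.3500, -2.2750, 1.2250, -0.7750].
SSres = 13.0750.

13.0750


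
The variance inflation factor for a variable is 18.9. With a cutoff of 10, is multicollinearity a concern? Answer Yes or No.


Check: VIF = 18.9 vs threshold = 10.
Since 18.9 >= 10, the answer is Yes.

Yes


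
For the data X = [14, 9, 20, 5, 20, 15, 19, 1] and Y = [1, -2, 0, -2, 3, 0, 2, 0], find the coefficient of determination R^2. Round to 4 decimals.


The fitted line is Y = -1.8167 + 0.1605*X.
SSres = 12.1495, SStot = 21.5000.
R^2 = 1 - SSres/SStot = 0.4349.

0.4349


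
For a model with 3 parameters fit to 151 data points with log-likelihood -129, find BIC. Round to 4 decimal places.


Compute k*ln(n) = 3*ln(151) = 3*5.017280 = 15.051840.
Then -2*loglik = 258.
BIC = 15.051840 + 258 = 273.051840, which rounds to 273.0518.

273.0518


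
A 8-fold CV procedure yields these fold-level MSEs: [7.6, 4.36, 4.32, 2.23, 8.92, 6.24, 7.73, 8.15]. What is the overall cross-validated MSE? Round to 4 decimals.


Add all fold MSEs: 49.5500.
Divide by k = 8: 49.5500/8 = 6.1938.

6.1938


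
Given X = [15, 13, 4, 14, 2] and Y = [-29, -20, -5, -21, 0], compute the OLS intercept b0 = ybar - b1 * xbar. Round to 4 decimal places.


Compute b1 = -1.9370 from the OLS formula.
With xbar = 9.6000 and ybar = -15.0000, the intercept is:
b0 = -15.0000 - -1.9370 * 9.6000 = 3.5952.

3.5952
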